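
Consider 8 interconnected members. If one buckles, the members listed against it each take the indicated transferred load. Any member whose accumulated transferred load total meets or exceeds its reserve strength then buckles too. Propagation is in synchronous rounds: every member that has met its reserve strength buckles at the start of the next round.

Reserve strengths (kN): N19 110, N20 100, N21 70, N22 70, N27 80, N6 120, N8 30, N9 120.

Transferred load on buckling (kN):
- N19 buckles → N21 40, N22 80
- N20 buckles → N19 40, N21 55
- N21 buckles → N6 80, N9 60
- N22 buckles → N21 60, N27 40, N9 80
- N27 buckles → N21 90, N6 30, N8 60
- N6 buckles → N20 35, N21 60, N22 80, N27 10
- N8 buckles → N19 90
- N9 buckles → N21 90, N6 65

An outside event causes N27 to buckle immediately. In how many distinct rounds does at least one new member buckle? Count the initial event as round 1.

Round 1 — N27 buckles (initial).
  N21: +90 → 90 ≥ 70
  N6: +30 → 30 < 120
  N8: +60 → 60 ≥ 30
Round 2 — N21, N8 buckle.
  N19: +90 → 90 < 110
  N6: +80 → 110 < 120
  N9: +60 → 60 < 120
No further bucklings.

2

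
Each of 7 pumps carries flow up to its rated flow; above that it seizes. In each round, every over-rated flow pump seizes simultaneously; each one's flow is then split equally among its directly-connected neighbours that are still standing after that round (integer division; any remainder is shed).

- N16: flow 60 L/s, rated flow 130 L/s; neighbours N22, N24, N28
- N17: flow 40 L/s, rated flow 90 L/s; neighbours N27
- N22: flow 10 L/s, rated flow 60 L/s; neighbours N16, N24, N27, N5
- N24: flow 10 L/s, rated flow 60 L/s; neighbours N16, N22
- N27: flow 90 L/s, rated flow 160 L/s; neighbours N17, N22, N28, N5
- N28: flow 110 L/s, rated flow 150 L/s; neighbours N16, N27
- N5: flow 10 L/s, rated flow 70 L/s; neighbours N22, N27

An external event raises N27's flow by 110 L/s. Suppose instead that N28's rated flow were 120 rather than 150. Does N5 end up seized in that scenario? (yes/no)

yes

With N28's rated flow at 120:
Round 1 — N27 at 200 > 160. N27 seizes.
  N27 sheds 200 L/s to N17, N22, N28, N5: 50 each.
    N17: 40+50 = 90 ≤ 90
    N22: 10+50 = 60 ≤ 60
    N28: 110+50 = 160 > 120
    N5: 10+50 = 60 ≤ 70
Round 2 — N28 seizes.
  N28 sheds 160 L/s to N16: 160 each.
    N16: 60+160 = 220 > 130
Round 3 — N16 seizes.
  N16 sheds 220 L/s to N22, N24: 110 each.
    N22: 60+110 = 170 > 60
    N24: 10+110 = 120 > 60
Round 4 — N22, N24 seize.
  N22 sheds 170 L/s to N5: 170 each.
    N5: 60+170 = 230 > 70
  N24 sheds 120 L/s: no online neighbours, lost.
Round 5 — N5 seizes.
  N5 sheds 230 L/s: no online neighbours, lost.
No further seizures.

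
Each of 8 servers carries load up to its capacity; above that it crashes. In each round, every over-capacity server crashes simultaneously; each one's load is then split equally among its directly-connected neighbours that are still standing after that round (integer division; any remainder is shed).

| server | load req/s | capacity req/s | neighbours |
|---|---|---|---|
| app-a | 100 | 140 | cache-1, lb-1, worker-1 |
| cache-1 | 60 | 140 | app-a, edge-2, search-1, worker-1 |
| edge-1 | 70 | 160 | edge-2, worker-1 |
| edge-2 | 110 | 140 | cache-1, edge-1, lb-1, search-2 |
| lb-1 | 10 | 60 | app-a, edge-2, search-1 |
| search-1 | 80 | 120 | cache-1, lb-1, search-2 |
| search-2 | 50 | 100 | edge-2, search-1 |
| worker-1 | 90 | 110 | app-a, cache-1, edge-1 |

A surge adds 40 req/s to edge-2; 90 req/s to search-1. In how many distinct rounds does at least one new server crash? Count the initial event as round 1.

Round 1 — edge-2 at 150 > 140; search-1 at 170 > 120. edge-2, search-1 crash.
  edge-2 sheds 150 req/s to cache-1, edge-1, lb-1, search-2: 37 each (2 lost).
    cache-1: 60+37 = 97 ≤ 140
    edge-1: 70+37 = 107 ≤ 160
    lb-1: 10+37 = 47 ≤ 60
    search-2: 50+37 = 87 ≤ 100
  search-1 sheds 170 req/s to cache-1, lb-1, search-2: 56 each (2 lost).
    cache-1: 97+56 = 153 > 140
    lb-1: 47+56 = 103 > 60
    search-2: 87+56 = 143 > 100
Round 2 — cache-1, lb-1, search-2 crash.
  cache-1 sheds 153 req/s to app-a, worker-1: 76 each (1 lost).
    app-a: 100+76 = 176 > 140
    worker-1: 90+76 = 166 > 110
  lb-1 sheds 103 req/s to app-a: 103 each.
    app-a: 176+103 = 279 > 140
  search-2 sheds 143 req/s: no online neighbours, lost.
Round 3 — app-a, worker-1 crash.
  app-a sheds 279 req/s: no online neighbours, lost.
  worker-1 sheds 166 req/s to edge-1: 166 each.
    edge-1: 107+166 = 273 > 160
Round 4 — edge-1 crashes.
  edge-1 sheds 273 req/s: no online neighbours, lost.
No further crashes.

4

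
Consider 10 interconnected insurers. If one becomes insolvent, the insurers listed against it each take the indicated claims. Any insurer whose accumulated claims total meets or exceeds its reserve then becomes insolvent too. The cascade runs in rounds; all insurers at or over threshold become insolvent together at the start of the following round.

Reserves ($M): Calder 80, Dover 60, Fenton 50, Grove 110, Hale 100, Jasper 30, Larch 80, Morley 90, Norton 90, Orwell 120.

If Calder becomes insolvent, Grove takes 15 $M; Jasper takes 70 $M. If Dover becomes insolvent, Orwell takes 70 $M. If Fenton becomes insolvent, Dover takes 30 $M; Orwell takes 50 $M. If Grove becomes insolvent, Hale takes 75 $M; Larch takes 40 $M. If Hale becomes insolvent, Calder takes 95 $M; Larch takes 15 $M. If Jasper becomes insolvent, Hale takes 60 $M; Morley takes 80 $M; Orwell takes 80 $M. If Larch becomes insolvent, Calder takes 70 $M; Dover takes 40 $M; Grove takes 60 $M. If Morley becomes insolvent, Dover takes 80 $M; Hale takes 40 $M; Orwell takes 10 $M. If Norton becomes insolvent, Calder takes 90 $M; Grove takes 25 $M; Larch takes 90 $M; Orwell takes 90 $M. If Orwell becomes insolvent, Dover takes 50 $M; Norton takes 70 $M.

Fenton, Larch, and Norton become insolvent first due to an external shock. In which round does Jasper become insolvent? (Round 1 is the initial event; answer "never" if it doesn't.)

3

Round 1 — Fenton, Larch, Norton become insolvent (initial).
  Calder: +70+90 → 160 ≥ 80
  Dover: +30+40 → 70 ≥ 60
  Grove: +60+25 → 85 < 110
  Orwell: +50+90 → 140 ≥ 120
Round 2 — Calder, Dover, Orwell become insolvent.
  Grove: +15 → 100 < 110
  Jasper: +70 → 70 ≥ 30
Round 3 — Jasper becomes insolvent.
  Hale: +60 → 60 < 100
  Morley: +80 → 80 < 90
No further insolvencies.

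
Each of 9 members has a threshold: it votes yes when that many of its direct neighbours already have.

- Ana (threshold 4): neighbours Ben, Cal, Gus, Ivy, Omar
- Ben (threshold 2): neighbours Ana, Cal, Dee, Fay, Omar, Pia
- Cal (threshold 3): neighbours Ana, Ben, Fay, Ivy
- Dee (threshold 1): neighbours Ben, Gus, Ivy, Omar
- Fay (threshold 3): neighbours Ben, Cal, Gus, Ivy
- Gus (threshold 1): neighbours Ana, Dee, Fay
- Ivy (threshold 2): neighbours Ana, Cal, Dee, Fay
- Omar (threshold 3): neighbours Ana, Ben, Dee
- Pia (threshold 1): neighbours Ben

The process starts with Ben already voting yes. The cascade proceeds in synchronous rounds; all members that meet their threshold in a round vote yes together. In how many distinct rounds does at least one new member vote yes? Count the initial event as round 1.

Round 1 — Ben votes yes (initial).
Round 2 — checking thresholds:
  Ana: 1 of 5 neighbours < 4, below threshold.
  Cal: 1 of 4 neighbours < 3, below threshold.
  Dee: 1 of 4 neighbours ≥ 1, votes yes.
  Fay: 1 of 4 neighbours < 3, below threshold.
  Omar: 1 of 3 neighbours < 3, below threshold.
  Pia: 1 of 1 neighbours ≥ 1, votes yes.
Round 3 — checking thresholds:
  Ana: 1 of 5 neighbours < 4, below threshold.
  Cal: 1 of 4 neighbours < 3, below threshold.
  Fay: 1 of 4 neighbours < 3, below threshold.
  Gus: 1 of 3 neighbours ≥ 1, votes yes.
  Ivy: 1 of 4 neighbours < 2, below threshold.
  Omar: 2 of 3 neighbours < 3, below threshold.
Round 4 — no new yes votes; cascade stops.

3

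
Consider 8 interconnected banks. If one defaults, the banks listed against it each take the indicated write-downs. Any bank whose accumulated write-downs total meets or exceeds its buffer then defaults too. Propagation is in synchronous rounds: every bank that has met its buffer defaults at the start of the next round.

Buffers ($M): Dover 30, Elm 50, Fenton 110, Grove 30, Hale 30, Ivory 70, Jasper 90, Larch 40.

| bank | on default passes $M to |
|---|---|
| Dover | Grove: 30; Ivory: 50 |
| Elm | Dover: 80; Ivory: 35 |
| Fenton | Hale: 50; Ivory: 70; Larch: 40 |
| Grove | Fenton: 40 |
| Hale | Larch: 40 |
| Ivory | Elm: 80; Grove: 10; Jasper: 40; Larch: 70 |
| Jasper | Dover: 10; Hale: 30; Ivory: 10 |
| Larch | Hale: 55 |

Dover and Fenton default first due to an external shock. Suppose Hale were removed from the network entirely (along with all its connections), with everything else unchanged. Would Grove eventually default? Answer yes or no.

With Hale removed:
Round 1 — Dover, Fenton default (initial).
  Grove: +30 → 30 ≥ 30
  Ivory: +50+70 → 120 ≥ 70
  Larch: +40 → 40 ≥ 40
Round 2 — Grove, Ivory, Larch default.
  Elm: +80 → 80 ≥ 50
  Jasper: +40 → 40 < 90
Round 3 — Elm defaults.
No further defaults.

yes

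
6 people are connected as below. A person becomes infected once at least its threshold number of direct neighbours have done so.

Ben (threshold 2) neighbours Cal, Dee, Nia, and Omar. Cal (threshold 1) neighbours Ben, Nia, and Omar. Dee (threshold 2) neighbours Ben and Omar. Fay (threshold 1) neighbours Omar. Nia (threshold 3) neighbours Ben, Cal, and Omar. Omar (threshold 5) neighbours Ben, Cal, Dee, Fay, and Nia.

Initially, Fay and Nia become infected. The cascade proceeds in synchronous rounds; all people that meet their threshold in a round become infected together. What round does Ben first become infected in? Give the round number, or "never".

3

Round 1 — Fay, Nia become infected (initial).
Round 2 — checking thresholds:
  Ben: 1 of 4 neighbours < 2, not yet.
  Cal: 1 of 3 neighbours ≥ 1, becomes infected.
  Omar: 2 of 5 neighbours < 5, not yet.
Round 3 — checking thresholds:
  Ben: 2 of 4 neighbours ≥ 2, becomes infected.
  Omar: 3 of 5 neighbours < 5, not yet.
Round 4 — no new infections; cascade stops.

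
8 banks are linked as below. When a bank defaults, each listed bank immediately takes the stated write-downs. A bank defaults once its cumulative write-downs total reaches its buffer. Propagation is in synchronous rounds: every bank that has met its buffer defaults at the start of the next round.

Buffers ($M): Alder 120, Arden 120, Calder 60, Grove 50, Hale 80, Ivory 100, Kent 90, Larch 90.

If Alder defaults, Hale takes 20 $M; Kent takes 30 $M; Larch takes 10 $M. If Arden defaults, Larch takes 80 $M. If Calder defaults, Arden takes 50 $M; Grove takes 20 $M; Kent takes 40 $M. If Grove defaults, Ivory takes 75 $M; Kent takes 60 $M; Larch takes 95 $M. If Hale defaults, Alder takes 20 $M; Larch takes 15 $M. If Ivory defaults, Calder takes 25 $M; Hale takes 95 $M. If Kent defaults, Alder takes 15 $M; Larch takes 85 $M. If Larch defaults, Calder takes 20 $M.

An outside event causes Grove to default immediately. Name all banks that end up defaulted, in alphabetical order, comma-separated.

Round 1 — Grove defaults (initial).
  Ivory: +75 → 75 < 100
  Kent: +60 → 60 < 90
  Larch: +95 → 95 ≥ 90
Round 2 — Larch defaults.
  Calder: +20 → 20 < 60
No further defaults.

Grove, Larch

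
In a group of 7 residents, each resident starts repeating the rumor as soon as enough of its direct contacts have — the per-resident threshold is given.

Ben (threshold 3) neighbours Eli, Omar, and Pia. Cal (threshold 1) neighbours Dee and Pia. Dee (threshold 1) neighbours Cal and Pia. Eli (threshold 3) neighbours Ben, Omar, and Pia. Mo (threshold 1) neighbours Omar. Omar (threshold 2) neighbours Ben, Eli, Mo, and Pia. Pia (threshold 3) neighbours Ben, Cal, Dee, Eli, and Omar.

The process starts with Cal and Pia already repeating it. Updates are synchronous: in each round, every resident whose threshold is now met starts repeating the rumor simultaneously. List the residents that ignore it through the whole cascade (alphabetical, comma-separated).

Round 1 — Cal, Pia start repeating the rumor (initial).
Round 2 — checking thresholds:
  Ben: 1 of 3 neighbours < 3, not yet.
  Dee: 2 of 2 neighbours ≥ 1, starts repeating the rumor.
  Eli: 1 of 3 neighbours < 3, not yet.
  Omar: 1 of 4 neighbours < 2, not yet.
Round 3 — no new spreads; cascade stops.

Ben, Eli, Mo, Omar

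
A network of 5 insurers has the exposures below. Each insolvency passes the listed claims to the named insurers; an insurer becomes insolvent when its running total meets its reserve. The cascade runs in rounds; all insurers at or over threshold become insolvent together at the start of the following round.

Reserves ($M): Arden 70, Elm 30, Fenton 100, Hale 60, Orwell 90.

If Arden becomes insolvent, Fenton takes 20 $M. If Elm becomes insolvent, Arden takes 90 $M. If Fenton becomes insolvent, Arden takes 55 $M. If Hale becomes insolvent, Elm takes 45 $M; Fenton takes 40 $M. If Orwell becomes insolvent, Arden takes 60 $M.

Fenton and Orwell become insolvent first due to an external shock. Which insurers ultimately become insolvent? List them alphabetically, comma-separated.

Round 1 — Fenton, Orwell become insolvent (initial).
  Arden: +55+60 → 115 ≥ 70
Round 2 — Arden becomes insolvent.
No further insolvencies.

Arden, Fenton, Orwell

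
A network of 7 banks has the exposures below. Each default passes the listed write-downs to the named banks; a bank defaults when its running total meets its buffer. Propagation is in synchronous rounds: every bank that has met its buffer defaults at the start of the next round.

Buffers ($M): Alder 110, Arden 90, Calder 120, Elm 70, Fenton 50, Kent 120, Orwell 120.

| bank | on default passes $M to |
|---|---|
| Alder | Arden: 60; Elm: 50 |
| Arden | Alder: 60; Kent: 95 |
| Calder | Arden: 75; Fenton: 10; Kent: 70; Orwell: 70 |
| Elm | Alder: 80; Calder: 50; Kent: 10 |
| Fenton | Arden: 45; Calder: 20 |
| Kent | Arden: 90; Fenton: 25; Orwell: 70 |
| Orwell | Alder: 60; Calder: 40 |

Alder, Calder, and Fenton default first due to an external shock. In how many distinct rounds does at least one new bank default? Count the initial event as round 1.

Round 1 — Alder, Calder, Fenton default (initial).
  Arden: +60+75+45 → 180 ≥ 90
  Elm: +50 → 50 < 70
  Kent: +70 → 70 < 120
  Orwell: +70 → 70 < 120
Round 2 — Arden defaults.
  Kent: +95 → 165 ≥ 120
Round 3 — Kent defaults.
  Orwell: +70 → 140 ≥ 120
Round 4 — Orwell defaults.
No further defaults.

4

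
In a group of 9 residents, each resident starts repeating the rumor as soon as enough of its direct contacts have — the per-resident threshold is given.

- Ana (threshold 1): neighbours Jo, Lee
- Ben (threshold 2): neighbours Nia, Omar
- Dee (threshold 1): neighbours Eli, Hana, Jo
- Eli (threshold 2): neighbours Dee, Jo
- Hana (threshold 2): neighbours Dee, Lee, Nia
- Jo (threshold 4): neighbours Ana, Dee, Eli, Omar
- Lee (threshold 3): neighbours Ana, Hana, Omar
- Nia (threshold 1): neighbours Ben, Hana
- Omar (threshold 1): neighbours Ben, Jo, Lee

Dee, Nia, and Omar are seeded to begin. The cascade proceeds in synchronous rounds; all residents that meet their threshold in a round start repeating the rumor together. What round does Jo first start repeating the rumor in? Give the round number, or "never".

never

Round 1 — Dee, Nia, Omar start repeating the rumor (initial).
Round 2 — checking thresholds:
  Ben: 2 of 2 neighbours ≥ 2, starts repeating the rumor.
  Eli: 1 of 2 neighbours < 2, holds.
  Hana: 2 of 3 neighbours ≥ 2, starts repeating the rumor.
  Jo: 2 of 4 neighbours < 4, holds.
  Lee: 1 of 3 neighbours < 3, holds.
Round 3 — no new spreads; cascade stops.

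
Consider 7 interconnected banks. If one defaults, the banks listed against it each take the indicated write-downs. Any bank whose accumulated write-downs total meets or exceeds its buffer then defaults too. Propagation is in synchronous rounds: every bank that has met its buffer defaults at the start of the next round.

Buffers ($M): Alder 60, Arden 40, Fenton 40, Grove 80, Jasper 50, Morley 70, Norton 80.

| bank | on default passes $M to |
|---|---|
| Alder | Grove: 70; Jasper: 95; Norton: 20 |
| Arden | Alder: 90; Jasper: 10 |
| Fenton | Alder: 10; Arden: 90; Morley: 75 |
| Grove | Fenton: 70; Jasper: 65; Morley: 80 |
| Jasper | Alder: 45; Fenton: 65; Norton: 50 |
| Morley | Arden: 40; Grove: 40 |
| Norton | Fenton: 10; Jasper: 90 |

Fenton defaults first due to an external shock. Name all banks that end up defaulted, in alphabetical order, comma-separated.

Alder, Arden, Fenton, Grove, Jasper, Morley

Round 1 — Fenton defaults (initial).
  Alder: +10 → 10 < 60
  Arden: +90 → 90 ≥ 40
  Morley: +75 → 75 ≥ 70
Round 2 — Arden, Morley default.
  Alder: +90 → 100 ≥ 60
  Grove: +40 → 40 < 80
  Jasper: +10 → 10 < 50
Round 3 — Alder defaults.
  Grove: +70 → 110 ≥ 80
  Jasper: +95 → 105 ≥ 50
  Norton: +20 → 20 < 80
Round 4 — Grove, Jasper default.
  Norton: +50 → 70 < 80
No further defaults.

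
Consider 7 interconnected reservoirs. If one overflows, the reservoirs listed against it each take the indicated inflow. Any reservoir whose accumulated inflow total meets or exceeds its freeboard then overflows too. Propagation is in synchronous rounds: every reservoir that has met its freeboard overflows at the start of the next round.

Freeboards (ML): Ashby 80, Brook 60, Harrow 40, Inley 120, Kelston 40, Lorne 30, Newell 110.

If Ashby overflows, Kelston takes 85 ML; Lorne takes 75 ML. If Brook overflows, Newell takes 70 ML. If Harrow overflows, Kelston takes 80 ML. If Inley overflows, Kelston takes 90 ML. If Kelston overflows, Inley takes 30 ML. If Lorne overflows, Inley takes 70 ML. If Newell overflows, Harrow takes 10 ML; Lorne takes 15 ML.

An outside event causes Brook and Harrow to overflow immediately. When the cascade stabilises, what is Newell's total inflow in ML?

70

Round 1 — Brook, Harrow overflow (initial).
  Kelston: +80 → 80 ≥ 40
  Newell: +70 → 70 < 110
Round 2 — Kelston overflows.
  Inley: +30 → 30 < 120
No further overflows.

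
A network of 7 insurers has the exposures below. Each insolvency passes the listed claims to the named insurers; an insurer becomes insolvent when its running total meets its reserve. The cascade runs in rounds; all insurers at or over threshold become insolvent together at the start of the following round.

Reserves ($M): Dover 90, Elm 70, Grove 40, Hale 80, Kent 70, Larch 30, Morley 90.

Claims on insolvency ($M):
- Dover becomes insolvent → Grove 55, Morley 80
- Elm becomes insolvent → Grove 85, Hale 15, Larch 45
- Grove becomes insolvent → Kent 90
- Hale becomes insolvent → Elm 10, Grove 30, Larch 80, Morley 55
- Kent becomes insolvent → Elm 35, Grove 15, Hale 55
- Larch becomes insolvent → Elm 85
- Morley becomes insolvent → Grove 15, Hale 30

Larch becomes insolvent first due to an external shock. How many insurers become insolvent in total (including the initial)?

4

Round 1 — Larch becomes insolvent (initial).
  Elm: +85 → 85 ≥ 70
Round 2 — Elm becomes insolvent.
  Grove: +85 → 85 ≥ 40
  Hale: +15 → 15 < 80
Round 3 — Grove becomes insolvent.
  Kent: +90 → 90 ≥ 70
Round 4 — Kent becomes insolvent.
  Hale: +55 → 70 < 80
No further insolvencies.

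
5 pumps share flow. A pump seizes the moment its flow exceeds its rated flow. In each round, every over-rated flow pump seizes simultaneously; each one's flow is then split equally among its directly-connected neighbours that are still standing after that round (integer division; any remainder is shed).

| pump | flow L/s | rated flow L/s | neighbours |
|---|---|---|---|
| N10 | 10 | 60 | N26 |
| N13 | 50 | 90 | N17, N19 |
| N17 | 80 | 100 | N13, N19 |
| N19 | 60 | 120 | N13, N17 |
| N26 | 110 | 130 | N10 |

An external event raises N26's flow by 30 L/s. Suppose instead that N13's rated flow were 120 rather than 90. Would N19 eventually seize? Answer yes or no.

With N13's rated flow at 120:
Round 1 — N26 at 140 > 130. N26 seizes.
  N26 sheds 140 L/s to N10: 140 each.
    N10: 10+140 = 150 > 60
Round 2 — N10 seizes.
  N10 sheds 150 L/s: no online neighbours, lost.
No further seizures.

no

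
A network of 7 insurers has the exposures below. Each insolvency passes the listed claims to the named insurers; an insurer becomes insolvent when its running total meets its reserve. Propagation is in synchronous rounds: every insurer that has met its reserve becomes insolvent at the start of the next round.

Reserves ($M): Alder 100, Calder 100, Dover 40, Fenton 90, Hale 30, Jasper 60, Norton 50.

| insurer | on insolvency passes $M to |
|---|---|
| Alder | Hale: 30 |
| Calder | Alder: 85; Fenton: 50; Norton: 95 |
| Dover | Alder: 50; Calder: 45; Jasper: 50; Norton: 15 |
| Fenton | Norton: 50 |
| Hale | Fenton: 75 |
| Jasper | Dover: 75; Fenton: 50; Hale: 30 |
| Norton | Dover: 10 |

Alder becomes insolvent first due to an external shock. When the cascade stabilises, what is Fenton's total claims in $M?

Round 1 — Alder becomes insolvent (initial).
  Hale: +30 → 30 ≥ 30
Round 2 — Hale becomes insolvent.
  Fenton: +75 → 75 < 90
No further insolvencies.

75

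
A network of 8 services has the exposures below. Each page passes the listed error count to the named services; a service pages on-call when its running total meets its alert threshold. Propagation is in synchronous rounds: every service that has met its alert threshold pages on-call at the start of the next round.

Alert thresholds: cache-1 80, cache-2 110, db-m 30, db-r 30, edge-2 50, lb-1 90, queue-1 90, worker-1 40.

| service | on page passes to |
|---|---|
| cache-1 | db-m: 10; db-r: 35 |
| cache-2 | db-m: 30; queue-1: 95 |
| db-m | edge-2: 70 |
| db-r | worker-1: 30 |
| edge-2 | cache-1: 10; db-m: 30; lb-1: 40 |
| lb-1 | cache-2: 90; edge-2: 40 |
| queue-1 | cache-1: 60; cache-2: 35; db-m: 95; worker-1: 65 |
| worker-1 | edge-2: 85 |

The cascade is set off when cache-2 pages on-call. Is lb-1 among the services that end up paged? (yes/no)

Round 1 — cache-2 pages on-call (initial).
  db-m: +30 → 30 ≥ 30
  queue-1: +95 → 95 ≥ 90
Round 2 — db-m, queue-1 page on-call.
  cache-1: +60 → 60 < 80
  edge-2: +70 → 70 ≥ 50
  worker-1: +65 → 65 ≥ 40
Round 3 — edge-2, worker-1 page on-call.
  cache-1: +10 → 70 < 80
  lb-1: +40 → 40 < 90
No further pages.

no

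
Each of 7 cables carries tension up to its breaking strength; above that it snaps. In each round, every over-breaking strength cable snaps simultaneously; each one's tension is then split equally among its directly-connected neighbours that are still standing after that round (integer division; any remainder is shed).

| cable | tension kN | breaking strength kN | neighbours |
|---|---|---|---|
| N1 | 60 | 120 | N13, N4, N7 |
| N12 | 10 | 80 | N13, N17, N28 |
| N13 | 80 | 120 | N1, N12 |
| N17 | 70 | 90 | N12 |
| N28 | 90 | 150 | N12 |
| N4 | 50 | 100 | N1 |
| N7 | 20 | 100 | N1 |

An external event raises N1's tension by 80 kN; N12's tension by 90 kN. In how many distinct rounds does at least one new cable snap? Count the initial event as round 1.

Round 1 — N1 at 140 > 120; N12 at 100 > 80. N1, N12 snap.
  N1 sheds 140 kN to N13, N4, N7: 46 each (2 lost).
    N13: 80+46 = 126 > 120
    N4: 50+46 = 96 ≤ 100
    N7: 20+46 = 66 ≤ 100
  N12 sheds 100 kN to N13, N17, N28: 33 each (1 lost).
    N13: 126+33 = 159 > 120
    N17: 70+33 = 103 > 90
    N28: 90+33 = 123 ≤ 150
Round 2 — N13, N17 snap.
  N13 sheds 159 kN: no online neighbours, lost.
  N17 sheds 103 kN: no online neighbours, lost.
No further breaks.

2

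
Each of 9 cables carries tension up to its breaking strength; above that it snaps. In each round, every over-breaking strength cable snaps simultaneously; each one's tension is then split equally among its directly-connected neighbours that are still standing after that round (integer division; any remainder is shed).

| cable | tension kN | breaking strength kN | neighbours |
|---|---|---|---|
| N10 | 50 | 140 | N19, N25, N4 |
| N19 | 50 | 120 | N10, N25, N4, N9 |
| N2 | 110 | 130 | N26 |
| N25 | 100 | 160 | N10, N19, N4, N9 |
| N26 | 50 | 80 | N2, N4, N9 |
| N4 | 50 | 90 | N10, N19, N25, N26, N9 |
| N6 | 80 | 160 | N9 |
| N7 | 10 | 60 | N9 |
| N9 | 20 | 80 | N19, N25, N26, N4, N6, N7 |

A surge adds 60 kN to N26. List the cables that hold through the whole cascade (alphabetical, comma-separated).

N10, N19, N25, N4, N6, N7, N9

Round 1 — N26 at 110 > 80. N26 snaps.
  N26 sheds 110 kN to N2, N4, N9: 36 each (2 lost).
    N2: 110+36 = 146 > 130
    N4: 50+36 = 86 ≤ 90
    N9: 20+36 = 56 ≤ 80
Round 2 — N2 snaps.
  N2 sheds 146 kN: no online neighbours, lost.
No further breaks.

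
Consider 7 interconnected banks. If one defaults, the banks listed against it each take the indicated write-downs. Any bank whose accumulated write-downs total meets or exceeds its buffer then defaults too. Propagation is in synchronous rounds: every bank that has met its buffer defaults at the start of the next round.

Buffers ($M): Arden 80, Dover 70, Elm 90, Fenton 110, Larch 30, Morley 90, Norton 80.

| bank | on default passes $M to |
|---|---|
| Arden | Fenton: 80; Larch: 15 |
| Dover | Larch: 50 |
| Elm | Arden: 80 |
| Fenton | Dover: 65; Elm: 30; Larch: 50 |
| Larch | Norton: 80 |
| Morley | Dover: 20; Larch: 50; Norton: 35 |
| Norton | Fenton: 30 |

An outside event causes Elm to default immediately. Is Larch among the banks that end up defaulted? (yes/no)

Round 1 — Elm defaults (initial).
  Arden: +80 → 80 ≥ 80
Round 2 — Arden defaults.
  Fenton: +80 → 80 < 110
  Larch: +15 → 15 < 30
No further defaults.

no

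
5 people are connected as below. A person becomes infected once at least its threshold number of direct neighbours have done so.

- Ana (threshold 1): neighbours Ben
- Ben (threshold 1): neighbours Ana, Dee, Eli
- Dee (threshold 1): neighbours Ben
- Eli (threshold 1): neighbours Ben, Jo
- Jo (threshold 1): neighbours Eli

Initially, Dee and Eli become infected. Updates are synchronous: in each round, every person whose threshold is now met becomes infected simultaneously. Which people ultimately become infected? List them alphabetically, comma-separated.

Round 1 — Dee, Eli become infected (initial).
Round 2 — checking thresholds:
  Ben: 2 of 3 neighbours ≥ 1, becomes infected.
  Jo: 1 of 1 neighbours ≥ 1, becomes infected.
Round 3 — checking thresholds:
  Ana: 1 of 1 neighbours ≥ 1, becomes infected.
Round 4 — no new infections; cascade stops.

Ana, Ben, Dee, Eli, Jo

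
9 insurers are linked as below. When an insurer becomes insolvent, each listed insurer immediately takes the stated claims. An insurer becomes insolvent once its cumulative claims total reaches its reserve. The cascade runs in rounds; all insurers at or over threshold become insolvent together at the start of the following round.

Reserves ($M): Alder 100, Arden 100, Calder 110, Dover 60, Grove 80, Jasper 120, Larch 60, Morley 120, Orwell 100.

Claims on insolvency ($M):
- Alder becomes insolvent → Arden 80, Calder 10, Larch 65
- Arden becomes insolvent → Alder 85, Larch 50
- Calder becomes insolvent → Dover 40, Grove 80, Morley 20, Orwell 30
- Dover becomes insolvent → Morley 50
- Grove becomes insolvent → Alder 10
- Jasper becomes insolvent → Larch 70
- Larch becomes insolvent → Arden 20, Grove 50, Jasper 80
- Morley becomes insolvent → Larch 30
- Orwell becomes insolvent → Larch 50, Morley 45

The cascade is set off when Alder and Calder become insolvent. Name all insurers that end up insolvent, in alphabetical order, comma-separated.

Round 1 — Alder, Calder become insolvent (initial).
  Arden: +80 → 80 < 100
  Dover: +40 → 40 < 60
  Grove: +80 → 80 ≥ 80
  Larch: +65 → 65 ≥ 60
  Morley: +20 → 20 < 120
  Orwell: +30 → 30 < 100
Round 2 — Grove, Larch become insolvent.
  Arden: +20 → 100 ≥ 100
  Jasper: +80 → 80 < 120
Round 3 — Arden becomes insolvent.
No further insolvencies.

Alder, Arden, Calder, Grove, Larch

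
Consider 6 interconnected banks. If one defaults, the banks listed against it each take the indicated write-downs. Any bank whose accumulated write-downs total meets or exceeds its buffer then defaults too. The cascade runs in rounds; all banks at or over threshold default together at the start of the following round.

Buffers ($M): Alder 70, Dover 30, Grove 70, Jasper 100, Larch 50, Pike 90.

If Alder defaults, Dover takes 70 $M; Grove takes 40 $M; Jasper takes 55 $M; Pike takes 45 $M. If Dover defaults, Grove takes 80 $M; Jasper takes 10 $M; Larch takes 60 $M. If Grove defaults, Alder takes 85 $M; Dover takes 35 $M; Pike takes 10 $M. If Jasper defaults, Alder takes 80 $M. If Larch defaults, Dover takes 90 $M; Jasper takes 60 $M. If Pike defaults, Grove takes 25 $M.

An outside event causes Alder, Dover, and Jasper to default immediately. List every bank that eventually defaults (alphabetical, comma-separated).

Round 1 — Alder, Dover, Jasper default (initial).
  Grove: +40+80 → 120 ≥ 70
  Larch: +60 → 60 ≥ 50
  Pike: +45 → 45 < 90
Round 2 — Grove, Larch default.
  Pike: +10 → 55 < 90
No further defaults.

Alder, Dover, Grove, Jasper, Larch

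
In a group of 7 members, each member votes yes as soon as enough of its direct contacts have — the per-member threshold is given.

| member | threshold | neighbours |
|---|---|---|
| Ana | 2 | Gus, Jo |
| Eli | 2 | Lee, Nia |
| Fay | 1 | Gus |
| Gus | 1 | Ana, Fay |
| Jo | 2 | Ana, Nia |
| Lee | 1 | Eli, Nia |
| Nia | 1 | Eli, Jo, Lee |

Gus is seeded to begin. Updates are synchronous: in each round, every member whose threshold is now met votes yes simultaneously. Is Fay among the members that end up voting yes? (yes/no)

Round 1 — Gus votes yes (initial).
Round 2 — checking thresholds:
  Ana: 1 of 2 neighbours < 2, not yet.
  Fay: 1 of 1 neighbours ≥ 1, votes yes.
Round 3 — no new yes votes; cascade stops.

yes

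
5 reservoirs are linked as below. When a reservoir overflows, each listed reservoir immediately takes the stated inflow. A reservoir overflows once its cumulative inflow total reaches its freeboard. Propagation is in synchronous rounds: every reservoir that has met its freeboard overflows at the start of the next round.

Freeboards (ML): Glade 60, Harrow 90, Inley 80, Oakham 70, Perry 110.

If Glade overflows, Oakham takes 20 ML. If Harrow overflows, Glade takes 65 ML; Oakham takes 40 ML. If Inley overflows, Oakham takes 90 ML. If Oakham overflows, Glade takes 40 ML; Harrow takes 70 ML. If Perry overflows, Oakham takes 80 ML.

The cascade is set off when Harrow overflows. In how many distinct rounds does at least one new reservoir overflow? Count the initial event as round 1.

Round 1 — Harrow overflows (initial).
  Glade: +65 → 65 ≥ 60
  Oakham: +40 → 40 < 70
Round 2 — Glade overflows.
  Oakham: +20 → 60 < 70
No further overflows.

2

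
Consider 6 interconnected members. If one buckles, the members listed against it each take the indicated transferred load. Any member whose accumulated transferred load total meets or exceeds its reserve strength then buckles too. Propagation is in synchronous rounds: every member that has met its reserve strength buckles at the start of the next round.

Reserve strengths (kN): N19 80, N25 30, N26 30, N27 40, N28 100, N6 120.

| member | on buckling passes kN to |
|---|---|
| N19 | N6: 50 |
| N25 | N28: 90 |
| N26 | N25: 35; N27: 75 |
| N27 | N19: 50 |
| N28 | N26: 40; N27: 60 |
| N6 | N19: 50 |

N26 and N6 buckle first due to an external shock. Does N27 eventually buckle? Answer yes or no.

yes

Round 1 — N26, N6 buckle (initial).
  N19: +50 → 50 < 80
  N25: +35 → 35 ≥ 30
  N27: +75 → 75 ≥ 40
Round 2 — N25, N27 buckle.
  N19: +50 → 100 ≥ 80
  N28: +90 → 90 < 100
Round 3 — N19 buckles.
No further bucklings.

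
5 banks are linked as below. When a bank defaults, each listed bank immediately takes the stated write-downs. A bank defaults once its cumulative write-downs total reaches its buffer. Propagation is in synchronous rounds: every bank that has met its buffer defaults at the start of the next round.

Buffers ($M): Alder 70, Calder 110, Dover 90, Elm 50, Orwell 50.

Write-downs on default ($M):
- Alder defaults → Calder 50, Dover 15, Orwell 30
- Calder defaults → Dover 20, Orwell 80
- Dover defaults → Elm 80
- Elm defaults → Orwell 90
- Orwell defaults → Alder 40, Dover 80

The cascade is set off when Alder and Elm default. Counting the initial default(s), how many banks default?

4

Round 1 — Alder, Elm default (initial).
  Calder: +50 → 50 < 110
  Dover: +15 → 15 < 90
  Orwell: +30+90 → 120 ≥ 50
Round 2 — Orwell defaults.
  Dover: +80 → 95 ≥ 90
Round 3 — Dover defaults.
No further defaults.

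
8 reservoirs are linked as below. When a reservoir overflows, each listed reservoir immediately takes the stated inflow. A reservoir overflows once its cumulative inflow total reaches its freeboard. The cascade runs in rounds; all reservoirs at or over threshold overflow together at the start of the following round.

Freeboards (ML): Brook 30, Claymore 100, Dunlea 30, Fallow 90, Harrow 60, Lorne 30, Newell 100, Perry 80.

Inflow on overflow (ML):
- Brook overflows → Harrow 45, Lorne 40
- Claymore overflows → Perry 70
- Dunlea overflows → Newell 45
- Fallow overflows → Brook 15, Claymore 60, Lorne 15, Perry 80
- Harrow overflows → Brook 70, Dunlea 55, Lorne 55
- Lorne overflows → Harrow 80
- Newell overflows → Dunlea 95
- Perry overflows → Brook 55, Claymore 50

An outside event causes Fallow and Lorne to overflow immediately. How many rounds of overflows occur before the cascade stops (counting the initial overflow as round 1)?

3

Round 1 — Fallow, Lorne overflow (initial).
  Brook: +15 → 15 < 30
  Claymore: +60 → 60 < 100
  Harrow: +80 → 80 ≥ 60
  Perry: +80 → 80 ≥ 80
Round 2 — Harrow, Perry overflow.
  Brook: +70+55 → 140 ≥ 30
  Claymore: +50 → 110 ≥ 100
  Dunlea: +55 → 55 ≥ 30
Round 3 — Brook, Claymore, Dunlea overflow.
  Newell: +45 → 45 < 100
No further overflows.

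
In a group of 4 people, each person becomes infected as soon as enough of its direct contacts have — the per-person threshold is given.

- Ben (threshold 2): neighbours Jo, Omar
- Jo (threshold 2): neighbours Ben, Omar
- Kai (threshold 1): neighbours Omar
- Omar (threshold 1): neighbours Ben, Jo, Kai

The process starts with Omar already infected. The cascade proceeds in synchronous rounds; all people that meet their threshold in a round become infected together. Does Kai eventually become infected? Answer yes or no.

Round 1 — Omar becomes infected (initial).
Round 2 — checking thresholds:
  Ben: 1 of 2 neighbours < 2, holds.
  Jo: 1 of 2 neighbours < 2, holds.
  Kai: 1 of 1 neighbours ≥ 1, becomes infected.
Round 3 — no new infections; cascade stops.

yes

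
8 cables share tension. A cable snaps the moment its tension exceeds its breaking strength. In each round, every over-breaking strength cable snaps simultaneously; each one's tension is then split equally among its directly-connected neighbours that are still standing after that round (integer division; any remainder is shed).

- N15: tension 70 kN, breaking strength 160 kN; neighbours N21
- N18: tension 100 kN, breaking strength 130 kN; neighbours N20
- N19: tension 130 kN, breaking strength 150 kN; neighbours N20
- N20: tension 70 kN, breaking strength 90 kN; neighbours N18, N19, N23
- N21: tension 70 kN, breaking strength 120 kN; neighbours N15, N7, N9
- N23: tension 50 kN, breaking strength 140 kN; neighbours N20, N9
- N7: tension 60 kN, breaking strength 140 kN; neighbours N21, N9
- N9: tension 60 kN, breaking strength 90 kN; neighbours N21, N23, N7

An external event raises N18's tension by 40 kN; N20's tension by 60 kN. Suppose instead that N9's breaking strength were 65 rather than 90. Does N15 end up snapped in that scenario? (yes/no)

no

With N9's breaking strength at 65:
Round 1 — N18 at 140 > 130; N20 at 130 > 90. N18, N20 snap.
  N18 sheds 140 kN: no online neighbours, lost.
  N20 sheds 130 kN to N19, N23: 65 each.
    N19: 130+65 = 195 > 150
    N23: 50+65 = 115 ≤ 140
Round 2 — N19 snaps.
  N19 sheds 195 kN: no online neighbours, lost.
No further breaks.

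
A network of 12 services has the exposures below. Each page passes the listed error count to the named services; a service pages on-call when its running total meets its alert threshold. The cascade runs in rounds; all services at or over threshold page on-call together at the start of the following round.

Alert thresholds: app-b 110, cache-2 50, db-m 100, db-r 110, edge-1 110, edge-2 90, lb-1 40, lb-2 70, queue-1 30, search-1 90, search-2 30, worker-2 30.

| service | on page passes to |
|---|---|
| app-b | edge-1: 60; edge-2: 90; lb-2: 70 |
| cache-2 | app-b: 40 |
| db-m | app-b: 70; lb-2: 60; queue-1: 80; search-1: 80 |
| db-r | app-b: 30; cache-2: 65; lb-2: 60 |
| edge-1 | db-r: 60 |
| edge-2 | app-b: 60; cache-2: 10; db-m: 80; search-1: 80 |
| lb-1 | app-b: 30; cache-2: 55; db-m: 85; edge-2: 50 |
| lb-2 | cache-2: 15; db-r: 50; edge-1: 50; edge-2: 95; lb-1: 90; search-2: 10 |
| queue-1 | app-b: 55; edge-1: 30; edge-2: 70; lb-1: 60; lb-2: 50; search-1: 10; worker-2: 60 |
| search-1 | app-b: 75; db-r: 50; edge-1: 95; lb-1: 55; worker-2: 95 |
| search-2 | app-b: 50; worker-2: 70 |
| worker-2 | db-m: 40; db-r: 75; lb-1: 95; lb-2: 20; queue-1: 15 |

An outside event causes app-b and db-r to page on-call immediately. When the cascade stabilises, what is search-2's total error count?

Round 1 — app-b, db-r page on-call (initial).
  cache-2: +65 → 65 ≥ 50
  edge-1: +60 → 60 < 110
  edge-2: +90 → 90 ≥ 90
  lb-2: +70+60 → 130 ≥ 70
Round 2 — cache-2, edge-2, lb-2 page on-call.
  db-m: +80 → 80 < 100
  edge-1: +50 → 110 ≥ 110
  lb-1: +90 → 90 ≥ 40
  search-1: +80 → 80 < 90
  search-2: +10 → 10 < 30
Round 3 — edge-1, lb-1 page on-call.
  db-m: +85 → 165 ≥ 100
Round 4 — db-m pages on-call.
  queue-1: +80 → 80 ≥ 30
  search-1: +80 → 160 ≥ 90
Round 5 — queue-1, search-1 page on-call.
  worker-2: +60+95 → 155 ≥ 30
Round 6 — worker-2 pages on-call.
No further pages.

10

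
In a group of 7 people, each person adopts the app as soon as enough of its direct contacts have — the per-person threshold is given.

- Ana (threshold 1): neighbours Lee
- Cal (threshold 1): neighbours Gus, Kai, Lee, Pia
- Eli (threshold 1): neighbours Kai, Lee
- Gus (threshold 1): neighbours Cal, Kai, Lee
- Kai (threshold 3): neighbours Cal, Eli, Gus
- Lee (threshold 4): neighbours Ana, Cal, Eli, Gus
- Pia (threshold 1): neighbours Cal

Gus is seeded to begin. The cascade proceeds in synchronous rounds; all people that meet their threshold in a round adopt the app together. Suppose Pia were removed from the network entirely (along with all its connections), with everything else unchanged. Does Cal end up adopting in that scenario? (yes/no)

yes

With Pia removed:
Round 1 — Gus adopts the app (initial).
Round 2 — checking thresholds:
  Cal: 1 of 3 neighbours ≥ 1, adopts the app.
  Kai: 1 of 3 neighbours < 3, below threshold.
  Lee: 1 of 4 neighbours < 4, below threshold.
Round 3 — no new adoptions; cascade stops.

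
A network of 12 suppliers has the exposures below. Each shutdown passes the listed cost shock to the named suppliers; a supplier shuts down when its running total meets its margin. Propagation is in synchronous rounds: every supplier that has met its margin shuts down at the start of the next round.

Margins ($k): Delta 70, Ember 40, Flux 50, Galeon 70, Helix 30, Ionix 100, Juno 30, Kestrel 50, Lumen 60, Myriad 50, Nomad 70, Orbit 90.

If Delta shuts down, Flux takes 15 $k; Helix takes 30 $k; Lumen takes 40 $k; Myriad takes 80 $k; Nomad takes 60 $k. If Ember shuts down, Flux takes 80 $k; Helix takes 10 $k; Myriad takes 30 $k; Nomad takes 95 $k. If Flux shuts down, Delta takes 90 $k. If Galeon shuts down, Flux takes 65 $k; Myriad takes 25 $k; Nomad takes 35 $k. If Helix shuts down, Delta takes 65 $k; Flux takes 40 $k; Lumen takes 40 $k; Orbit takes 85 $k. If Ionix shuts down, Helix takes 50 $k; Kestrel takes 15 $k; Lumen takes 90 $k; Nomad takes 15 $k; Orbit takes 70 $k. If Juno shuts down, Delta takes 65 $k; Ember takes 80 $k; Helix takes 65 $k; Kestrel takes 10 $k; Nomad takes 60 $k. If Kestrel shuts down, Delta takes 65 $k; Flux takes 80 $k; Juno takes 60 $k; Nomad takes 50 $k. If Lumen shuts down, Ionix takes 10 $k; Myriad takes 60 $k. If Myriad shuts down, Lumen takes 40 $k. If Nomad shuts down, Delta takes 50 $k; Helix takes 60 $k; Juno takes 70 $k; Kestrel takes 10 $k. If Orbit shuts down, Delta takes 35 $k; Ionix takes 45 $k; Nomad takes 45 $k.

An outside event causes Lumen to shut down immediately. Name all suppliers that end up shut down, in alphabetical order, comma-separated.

Lumen, Myriad

Round 1 — Lumen shuts down (initial).
  Ionix: +10 → 10 < 100
  Myriad: +60 → 60 ≥ 50
Round 2 — Myriad shuts down.
No further shutdowns.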